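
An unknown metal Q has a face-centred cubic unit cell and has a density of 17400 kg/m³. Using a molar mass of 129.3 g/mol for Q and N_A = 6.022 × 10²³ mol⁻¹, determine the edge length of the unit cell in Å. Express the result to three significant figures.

3.67 Å

With Z = 4 atoms per FCC cell, a³ = Z·M/(N_A·ρ) = 4 × 129.3 / (6.022 × 10²³ × 17.40 g/cm³) = 4.936 × 10^-23 cm³.
a = (4.936 × 10^-23)^(1/3) = 3.668 × 10^-8 cm = 3.67 Å.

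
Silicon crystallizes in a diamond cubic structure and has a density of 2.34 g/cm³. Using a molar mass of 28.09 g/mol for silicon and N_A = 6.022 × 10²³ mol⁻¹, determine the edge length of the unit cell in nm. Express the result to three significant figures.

0.542 nm

With Z = 8 atoms per diamond cubic cell, a³ = Z·M/(N_A·ρ) = 8 × 28.09 / (6.022 × 10²³ × 2.340 g/cm³) = 1.595 × 10^-22 cm³.
a = (1.595 × 10^-22)^(1/3) = 5.423 × 10^-8 cm = 0.542 nm.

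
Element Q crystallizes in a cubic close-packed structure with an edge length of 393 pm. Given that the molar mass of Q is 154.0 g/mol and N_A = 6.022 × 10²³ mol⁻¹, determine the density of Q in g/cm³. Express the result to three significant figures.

An FCC unit cell contains Z = 4 atoms.
Cell volume: a³ = (393 pm)³ = (3.930 × 10^-8 cm)³ = 6.070 × 10^-23 cm³.
ρ = Z·M/(N_A·a³) = 4 × 154.0 / (6.022 × 10²³ × 6.070 × 10^-23) = 16.85 g/cm³.

16.9 g/cm³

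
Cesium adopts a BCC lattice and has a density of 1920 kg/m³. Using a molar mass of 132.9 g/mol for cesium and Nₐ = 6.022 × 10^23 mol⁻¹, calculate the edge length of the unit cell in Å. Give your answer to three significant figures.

6.13 Å

With Z = 2 atoms per BCC cell, a³ = Z·M/(N_A·ρ) = 2 × 132.9 / (6.022 × 10²³ × 1.920 g/cm³) = 2.299 × 10^-22 cm³.
a = (2.299 × 10^-22)^(1/3) = 6.126 × 10^-8 cm = 6.13 Å.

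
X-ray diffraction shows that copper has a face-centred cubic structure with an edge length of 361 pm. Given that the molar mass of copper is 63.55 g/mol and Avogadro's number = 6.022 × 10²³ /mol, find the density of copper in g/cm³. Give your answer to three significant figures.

8.97 g/cm³

An FCC unit cell contains Z = 4 atoms.
Cell volume: a³ = (361 pm)³ = (3.610 × 10^-8 cm)³ = 4.705 × 10^-23 cm³.
ρ = Z·M/(N_A·a³) = 4 × 63.55 / (6.022 × 10²³ × 4.705 × 10^-23) = 8.972 g/cm³.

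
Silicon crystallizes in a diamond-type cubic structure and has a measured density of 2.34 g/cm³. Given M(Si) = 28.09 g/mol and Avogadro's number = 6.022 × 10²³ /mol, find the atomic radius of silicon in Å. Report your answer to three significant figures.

For a diamond cubic cell (Z = 8), a³ = Z·M/(N_A·ρ) = 8 × 28.09 / (6.022 × 10²³ × 2.340) = 1.595 × 10^-22 cm³, so a = 5.423 × 10^-8 cm = 5.423 Å.
Nearest neighbors lie along the body diagonal with √3·a = 8r, so r = 0.2165 × a = 1.17 Å.

1.17 Å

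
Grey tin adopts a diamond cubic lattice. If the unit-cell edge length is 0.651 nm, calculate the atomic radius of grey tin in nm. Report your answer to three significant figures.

In a diamond cubic lattice, nearest neighbors lie along the body diagonal with √3·a = 8r.
r = √3·a/8 = 1.7321 × 0.651 / 8 = 0.141 nm.

0.141 nm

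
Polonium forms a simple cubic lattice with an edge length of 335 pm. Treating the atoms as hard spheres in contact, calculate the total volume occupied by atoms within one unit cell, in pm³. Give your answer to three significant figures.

In a simple cubic lattice atoms touch along the cell edge, so a = 2r, so r = 0.5000a = 167.5 pm.
V_atoms = Z × (4/3)πr³ = 1 × (4/3)π × (167.5)³ = 1.97 × 10^7 pm³.

1.97 × 10^7 pm³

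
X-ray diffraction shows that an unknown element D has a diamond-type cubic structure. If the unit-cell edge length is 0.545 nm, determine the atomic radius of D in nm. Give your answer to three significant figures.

0.118 nm

In a diamond cubic lattice, nearest neighbors lie along the body diagonal with √3·a = 8r.
r = √3·a/8 = 1.7321 × 0.545 / 8 = 0.118 nm.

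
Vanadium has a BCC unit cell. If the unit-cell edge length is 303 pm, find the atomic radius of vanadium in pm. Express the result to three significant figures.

131 pm

In a BCC lattice, atoms touch along the body diagonal, so √3·a = 4r.
r = √3·a/4 = 1.7321 × 303 / 4 = 131 pm.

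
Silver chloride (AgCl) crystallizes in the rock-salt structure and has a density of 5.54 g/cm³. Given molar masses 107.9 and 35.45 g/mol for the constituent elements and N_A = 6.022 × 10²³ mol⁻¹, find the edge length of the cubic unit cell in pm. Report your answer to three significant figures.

556 pm

M(AgCl) = 143.35 g/mol; Z = 4 formula units per cell.
a³ = Z·M/(N_A·ρ) = 4 × 143.35 / (6.022 × 10²³ × 5.54) = 1.719 × 10^-22 cm³, so a = 5.560 × 10^-8 cm = 556 pm.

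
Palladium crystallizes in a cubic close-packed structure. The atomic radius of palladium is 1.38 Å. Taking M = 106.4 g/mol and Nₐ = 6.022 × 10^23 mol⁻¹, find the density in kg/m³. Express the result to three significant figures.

In an FCC lattice, atoms touch along the face diagonal, so √2·a = 4r, giving a = 3.903 Å = 3.903 × 10^-8 cm.
With Z = 4, ρ = Z·M/(N_A·a³) = 4 × 106.4 / (6.022 × 10²³ × 5.947 × 10^-23) = 11.88 g/cm³ = 11900 kg/m³.

11900 kg/m³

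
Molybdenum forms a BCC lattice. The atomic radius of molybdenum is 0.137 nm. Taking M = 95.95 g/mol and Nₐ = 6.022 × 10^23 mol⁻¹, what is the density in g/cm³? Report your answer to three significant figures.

In a BCC lattice, atoms touch along the body diagonal, so √3·a = 4r, giving a = 0.3164 nm = 3.164 × 10^-8 cm.
With Z = 2, ρ = Z·M/(N_A·a³) = 2 × 95.95 / (6.022 × 10²³ × 3.167 × 10^-23) = 10.06 g/cm³.

10.1 g/cm³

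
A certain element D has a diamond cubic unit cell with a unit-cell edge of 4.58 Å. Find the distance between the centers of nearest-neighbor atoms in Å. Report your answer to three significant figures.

In a diamond cubic structure, nearest neighbors lie along the body diagonal with √3·a = 8r; the nearest-neighbor distance equals 2r = 0.4330·a.
d = 0.4330 × 4.58 = 1.98 Å.

1.98 Å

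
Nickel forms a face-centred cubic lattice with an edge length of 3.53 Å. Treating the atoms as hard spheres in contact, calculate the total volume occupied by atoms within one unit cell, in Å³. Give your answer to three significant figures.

In an FCC lattice atoms touch along the face diagonal, so √2·a = 4r, so r = 0.3536a = 1.248 Å.
V_atoms = Z × (4/3)πr³ = 4 × (4/3)π × (1.248)³ = 32.6 Å³.

32.6 Å³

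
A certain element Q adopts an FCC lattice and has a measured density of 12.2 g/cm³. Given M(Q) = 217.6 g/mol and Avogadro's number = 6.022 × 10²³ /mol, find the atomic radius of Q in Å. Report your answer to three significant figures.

1.74 Å

For an FCC cell (Z = 4), a³ = Z·M/(N_A·ρ) = 4 × 217.6 / (6.022 × 10²³ × 12.20) = 1.185 × 10^-22 cm³, so a = 4.911 × 10^-8 cm = 4.911 Å.
Atoms touch along the face diagonal, so √2·a = 4r, so r = 0.3536 × a = 1.74 Å.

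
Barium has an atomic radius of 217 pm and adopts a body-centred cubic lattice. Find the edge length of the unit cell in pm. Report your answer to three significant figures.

501 pm

In a BCC lattice, atoms touch along the body diagonal, so √3·a = 4r.
a = 4r/√3 = 4 × 217 / 1.7321 = 501 pm.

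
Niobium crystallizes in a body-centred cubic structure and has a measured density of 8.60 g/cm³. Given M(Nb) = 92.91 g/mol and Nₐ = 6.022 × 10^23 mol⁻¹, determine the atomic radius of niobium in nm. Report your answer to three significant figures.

0.143 nm

For a BCC cell (Z = 2), a³ = Z·M/(N_A·ρ) = 2 × 92.91 / (6.022 × 10²³ × 8.600) = 3.588 × 10^-23 cm³, so a = 3.298 × 10^-8 cm = 0.3298 nm.
Atoms touch along the body diagonal, so √3·a = 4r, so r = 0.4330 × a = 0.143 nm.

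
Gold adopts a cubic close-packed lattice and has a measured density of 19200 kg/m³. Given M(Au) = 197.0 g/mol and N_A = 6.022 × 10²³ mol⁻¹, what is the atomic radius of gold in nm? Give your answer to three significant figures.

For an FCC cell (Z = 4), a³ = Z·M/(N_A·ρ) = 4 × 197.0 / (6.022 × 10²³ × 19.20) = 6.815 × 10^-23 cm³, so a = 4.085 × 10^-8 cm = 0.4085 nm.
Atoms touch along the face diagonal, so √2·a = 4r, so r = 0.3536 × a = 0.144 nm.

0.144 nm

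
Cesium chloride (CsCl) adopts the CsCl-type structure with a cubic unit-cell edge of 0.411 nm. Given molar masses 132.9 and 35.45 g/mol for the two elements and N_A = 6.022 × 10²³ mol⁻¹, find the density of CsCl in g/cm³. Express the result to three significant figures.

The CsCl-type structure contains Z = 1 formula unit per cell; M(CsCl) = 132.9 + 35.45 = 168.35 g/mol.
a³ = (4.110 × 10^-8 cm)³ = 6.943 × 10^-23 cm³.
ρ = 1 × 168.35 / (6.022 × 10²³ × 6.943 × 10^-23) = 4.027 g/cm³.

4.03 g/cm³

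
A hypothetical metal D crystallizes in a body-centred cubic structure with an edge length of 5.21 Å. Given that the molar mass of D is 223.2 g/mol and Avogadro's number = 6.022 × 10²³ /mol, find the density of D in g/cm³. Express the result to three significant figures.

A BCC unit cell contains Z = 2 atoms.
Cell volume: a³ = (5.21 Å)³ = (5.210 × 10^-8 cm)³ = 1.414 × 10^-22 cm³.
ρ = Z·M/(N_A·a³) = 2 × 223.2 / (6.022 × 10²³ × 1.414 × 10^-22) = 5.242 g/cm³.

5.24 g/cm³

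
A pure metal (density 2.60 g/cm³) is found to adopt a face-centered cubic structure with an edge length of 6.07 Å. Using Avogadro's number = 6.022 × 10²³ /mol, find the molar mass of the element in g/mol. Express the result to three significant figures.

87.5 g/mol

An FCC cell has Z = 4 atoms; a = 6.070 × 10^-8 cm.
M = ρ·N_A·a³/Z = 2.60 × 6.022 × 10²³ × 2.236 × 10^-22 / 4 = 87.5 g/mol.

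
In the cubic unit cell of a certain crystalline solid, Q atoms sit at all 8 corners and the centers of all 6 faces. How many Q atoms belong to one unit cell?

4

Corner atoms are shared by 8 cells (1/8 each), face atoms by 2 (1/2 each).
Net atoms = 8 × 1/8 + 6 × 1/2 = 1 + 3 = 4.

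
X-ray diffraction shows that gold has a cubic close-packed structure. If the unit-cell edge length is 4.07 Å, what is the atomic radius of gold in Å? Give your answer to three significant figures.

1.44 Å

In an FCC lattice, atoms touch along the face diagonal, so √2·a = 4r.
r = √2·a/4 = 1.4142 × 4.07 / 4 = 1.44 Å.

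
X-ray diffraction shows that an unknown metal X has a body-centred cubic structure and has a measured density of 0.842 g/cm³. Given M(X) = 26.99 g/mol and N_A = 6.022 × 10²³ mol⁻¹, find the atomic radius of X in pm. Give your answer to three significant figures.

205 pm

For a BCC cell (Z = 2), a³ = Z·M/(N_A·ρ) = 2 × 26.99 / (6.022 × 10²³ × 0.8420) = 1.065 × 10^-22 cm³, so a = 4.739 × 10^-8 cm = 473.9 pm.
Atoms touch along the body diagonal, so √3·a = 4r, so r = 0.4330 × a = 205 pm.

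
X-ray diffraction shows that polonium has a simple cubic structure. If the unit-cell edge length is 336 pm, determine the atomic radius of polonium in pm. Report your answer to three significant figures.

168 pm

In a simple cubic lattice, atoms touch along the cell edge, so a = 2r.
r = a/2 = 336/2 = 168 pm.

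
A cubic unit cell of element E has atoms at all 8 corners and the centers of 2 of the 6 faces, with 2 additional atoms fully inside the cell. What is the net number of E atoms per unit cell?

Corner atoms are shared by 8 cells (1/8 each), face atoms by 2 (1/2 each), interior atoms are unshared.
Net atoms = 8 × 1/8 + 2 × 1/2 + 2 = 1 + 1 + 2 = 4.

4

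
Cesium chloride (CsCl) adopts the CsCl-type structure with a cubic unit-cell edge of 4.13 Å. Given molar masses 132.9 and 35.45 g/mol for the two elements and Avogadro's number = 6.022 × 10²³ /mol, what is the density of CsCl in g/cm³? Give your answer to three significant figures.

3.97 g/cm³

The CsCl-type structure contains Z = 1 formula unit per cell; M(CsCl) = 132.9 + 35.45 = 168.35 g/mol.
a³ = (4.130 × 10^-8 cm)³ = 7.044 × 10^-23 cm³.
ρ = 1 × 168.35 / (6.022 × 10²³ × 7.044 × 10^-23) = 3.968 g/cm³.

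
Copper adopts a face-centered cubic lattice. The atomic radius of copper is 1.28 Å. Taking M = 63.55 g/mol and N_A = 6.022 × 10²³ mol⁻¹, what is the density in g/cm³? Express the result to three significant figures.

In an FCC lattice, atoms touch along the face diagonal, so √2·a = 4r, giving a = 3.620 Å = 3.620 × 10^-8 cm.
With Z = 4, ρ = Z·M/(N_A·a³) = 4 × 63.55 / (6.022 × 10²³ × 4.745 × 10^-23) = 8.895 g/cm³.

8.90 g/cm³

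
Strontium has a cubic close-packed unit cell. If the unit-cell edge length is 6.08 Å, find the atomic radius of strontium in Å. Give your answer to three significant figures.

2.15 Å

In an FCC lattice, atoms touch along the face diagonal, so √2·a = 4r.
r = √2·a/4 = 1.4142 × 6.08 / 4 = 2.15 Å.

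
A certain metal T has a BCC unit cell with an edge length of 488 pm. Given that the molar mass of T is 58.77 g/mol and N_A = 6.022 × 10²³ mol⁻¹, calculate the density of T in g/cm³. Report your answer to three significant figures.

1.68 g/cm³

A BCC unit cell contains Z = 2 atoms.
Cell volume: a³ = (488 pm)³ = (4.880 × 10^-8 cm)³ = 1.162 × 10^-22 cm³.
ρ = Z·M/(N_A·a³) = 2 × 58.77 / (6.022 × 10²³ × 1.162 × 10^-22) = 1.680 g/cm³.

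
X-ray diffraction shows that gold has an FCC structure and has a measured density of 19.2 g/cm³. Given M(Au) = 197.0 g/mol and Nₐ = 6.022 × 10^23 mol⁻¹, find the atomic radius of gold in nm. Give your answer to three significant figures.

For an FCC cell (Z = 4), a³ = Z·M/(N_A·ρ) = 4 × 197.0 / (6.022 × 10²³ × 19.20) = 6.815 × 10^-23 cm³, so a = 4.085 × 10^-8 cm = 0.4085 nm.
Atoms touch along the face diagonal, so √2·a = 4r, so r = 0.3536 × a = 0.144 nm.

0.144 nm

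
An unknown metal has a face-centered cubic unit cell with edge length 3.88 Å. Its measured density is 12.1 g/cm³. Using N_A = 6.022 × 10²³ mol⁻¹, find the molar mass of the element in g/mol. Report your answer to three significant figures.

An FCC cell has Z = 4 atoms; a = 3.880 × 10^-8 cm.
M = ρ·N_A·a³/Z = 12.1 × 6.022 × 10²³ × 5.841 × 10^-23 / 4 = 106 g/mol.

106 g/mol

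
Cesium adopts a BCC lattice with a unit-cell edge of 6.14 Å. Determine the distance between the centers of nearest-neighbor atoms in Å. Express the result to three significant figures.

In a BCC structure, atoms touch along the body diagonal, so √3·a = 4r; the nearest-neighbor distance equals 2r = 0.8660·a.
d = 0.8660 × 6.14 = 5.32 Å.

5.32 Å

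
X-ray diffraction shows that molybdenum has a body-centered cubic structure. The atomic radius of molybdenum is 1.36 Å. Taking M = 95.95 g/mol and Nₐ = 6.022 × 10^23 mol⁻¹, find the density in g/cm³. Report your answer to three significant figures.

In a BCC lattice, atoms touch along the body diagonal, so √3·a = 4r, giving a = 3.141 Å = 3.141 × 10^-8 cm.
With Z = 2, ρ = Z·M/(N_A·a³) = 2 × 95.95 / (6.022 × 10²³ × 3.098 × 10^-23) = 10.29 g/cm³.

10.3 g/cm³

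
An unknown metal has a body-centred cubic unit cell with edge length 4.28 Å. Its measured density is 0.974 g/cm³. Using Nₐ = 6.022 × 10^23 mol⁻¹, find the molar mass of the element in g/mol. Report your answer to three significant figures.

A BCC cell has Z = 2 atoms; a = 4.280 × 10^-8 cm.
M = ρ·N_A·a³/Z = 0.974 × 6.022 × 10²³ × 7.840 × 10^-23 / 2 = 23.0 g/mol.

23.0 g/mol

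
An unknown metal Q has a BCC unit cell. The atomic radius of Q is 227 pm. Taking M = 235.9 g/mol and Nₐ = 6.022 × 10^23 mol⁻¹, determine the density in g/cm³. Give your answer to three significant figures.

In a BCC lattice, atoms touch along the body diagonal, so √3·a = 4r, giving a = 524.2 pm = 5.242 × 10^-8 cm.
With Z = 2, ρ = Z·M/(N_A·a³) = 2 × 235.9 / (6.022 × 10²³ × 1.441 × 10^-22) = 5.438 g/cm³.

5.44 g/cm³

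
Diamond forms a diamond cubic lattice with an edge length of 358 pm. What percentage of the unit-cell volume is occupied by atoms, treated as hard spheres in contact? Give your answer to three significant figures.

34.0%

In a diamond cubic lattice nearest neighbors lie along the body diagonal with √3·a = 8r, so r = 0.2165a = 77.51 pm.
Packing fraction = Z·(4/3)πr³ / a³ = 8 × (4/3)π × (77.51)³ / (358)³ = 0.3401 = 34.0%.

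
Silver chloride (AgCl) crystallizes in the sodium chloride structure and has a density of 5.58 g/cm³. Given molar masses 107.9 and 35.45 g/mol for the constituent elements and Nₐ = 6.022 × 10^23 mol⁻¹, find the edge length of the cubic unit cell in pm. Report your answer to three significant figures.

555 pm

M(AgCl) = 143.35 g/mol; Z = 4 formula units per cell.
a³ = Z·M/(N_A·ρ) = 4 × 143.35 / (6.022 × 10²³ × 5.58) = 1.706 × 10^-22 cm³, so a = 5.547 × 10^-8 cm = 555 pm.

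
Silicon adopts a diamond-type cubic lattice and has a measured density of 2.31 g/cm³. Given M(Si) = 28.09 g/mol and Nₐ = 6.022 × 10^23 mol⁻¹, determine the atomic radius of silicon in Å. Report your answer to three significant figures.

1.18 Å

For a diamond cubic cell (Z = 8), a³ = Z·M/(N_A·ρ) = 8 × 28.09 / (6.022 × 10²³ × 2.310) = 1.615 × 10^-22 cm³, so a = 5.446 × 10^-8 cm = 5.446 Å.
Nearest neighbors lie along the body diagonal with √3·a = 8r, so r = 0.2165 × a = 1.18 Å.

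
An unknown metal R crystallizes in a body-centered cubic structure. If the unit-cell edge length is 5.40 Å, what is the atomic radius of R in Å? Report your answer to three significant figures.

In a BCC lattice, atoms touch along the body diagonal, so √3·a = 4r.
r = √3·a/4 = 1.7321 × 5.40 / 4 = 2.34 Å.

2.34 Å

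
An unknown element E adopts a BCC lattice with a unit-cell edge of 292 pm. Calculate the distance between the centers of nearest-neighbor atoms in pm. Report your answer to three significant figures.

253 pm

In a BCC structure, atoms touch along the body diagonal, so √3·a = 4r; the nearest-neighbor distance equals 2r = 0.8660·a.
d = 0.8660 × 292 = 253 pm.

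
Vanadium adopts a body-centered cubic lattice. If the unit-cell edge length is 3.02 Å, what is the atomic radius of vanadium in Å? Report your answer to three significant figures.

In a BCC lattice, atoms touch along the body diagonal, so √3·a = 4r.
r = √3·a/4 = 1.7321 × 3.02 / 4 = 1.31 Å.

1.31 Å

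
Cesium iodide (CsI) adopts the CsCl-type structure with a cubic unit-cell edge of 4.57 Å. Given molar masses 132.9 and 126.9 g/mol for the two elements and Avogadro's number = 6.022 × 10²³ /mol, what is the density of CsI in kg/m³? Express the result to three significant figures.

4520 kg/m³

The CsCl-type structure contains Z = 1 formula unit per cell; M(CsI) = 132.9 + 126.9 = 259.8 g/mol.
a³ = (4.570 × 10^-8 cm)³ = 9.544 × 10^-23 cm³.
ρ = 1 × 259.8 / (6.022 × 10²³ × 9.544 × 10^-23) = 4.520 g/cm³ = 4520 kg/m³.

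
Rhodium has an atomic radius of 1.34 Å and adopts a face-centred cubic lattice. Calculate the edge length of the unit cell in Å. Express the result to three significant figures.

3.79 Å

In an FCC lattice, atoms touch along the face diagonal, so √2·a = 4r.
a = 4r/√2 = 4 × 1.34 / 1.4142 = 3.79 Å.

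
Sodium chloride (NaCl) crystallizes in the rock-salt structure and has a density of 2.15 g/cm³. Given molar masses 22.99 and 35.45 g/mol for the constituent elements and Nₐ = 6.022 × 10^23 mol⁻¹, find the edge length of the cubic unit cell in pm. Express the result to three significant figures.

M(NaCl) = 58.44 g/mol; Z = 4 formula units per cell.
a³ = Z·M/(N_A·ρ) = 4 × 58.44 / (6.022 × 10²³ × 2.15) = 1.805 × 10^-22 cm³, so a = 5.652 × 10^-8 cm = 565 pm.

565 pm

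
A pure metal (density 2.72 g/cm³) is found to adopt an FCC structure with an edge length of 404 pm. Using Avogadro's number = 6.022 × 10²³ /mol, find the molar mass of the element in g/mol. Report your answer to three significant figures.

An FCC cell has Z = 4 atoms; a = 4.040 × 10^-8 cm.
M = ρ·N_A·a³/Z = 2.72 × 6.022 × 10²³ × 6.594 × 10^-23 / 4 = 27.0 g/mol.

27.0 g/mol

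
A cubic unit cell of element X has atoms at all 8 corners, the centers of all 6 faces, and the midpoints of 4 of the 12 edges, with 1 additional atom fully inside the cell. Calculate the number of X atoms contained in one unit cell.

6

Corner atoms are shared by 8 cells (1/8 each), face atoms by 2 (1/2 each), edge atoms by 4 (1/4 each), interior atoms are unshared.
Net atoms = 8 × 1/8 + 6 × 1/2 + 4 × 1/4 + 1 = 1 + 3 + 1 + 1 = 6.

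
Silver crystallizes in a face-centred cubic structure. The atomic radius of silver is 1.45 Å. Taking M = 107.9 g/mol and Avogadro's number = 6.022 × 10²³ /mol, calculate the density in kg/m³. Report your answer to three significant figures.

10400 kg/m³

In an FCC lattice, atoms touch along the face diagonal, so √2·a = 4r, giving a = 4.101 Å = 4.101 × 10^-8 cm.
With Z = 4, ρ = Z·M/(N_A·a³) = 4 × 107.9 / (6.022 × 10²³ × 6.898 × 10^-23) = 10.39 g/cm³ = 10400 kg/m³.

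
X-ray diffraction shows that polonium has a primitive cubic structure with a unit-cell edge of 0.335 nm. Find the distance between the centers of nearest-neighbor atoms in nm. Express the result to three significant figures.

In a simple cubic structure, atoms touch along the cell edge, so a = 2r; the nearest-neighbor distance equals 2r = 1.000·a.
d = 1.000 × 0.335 = 0.335 nm.

0.335 nm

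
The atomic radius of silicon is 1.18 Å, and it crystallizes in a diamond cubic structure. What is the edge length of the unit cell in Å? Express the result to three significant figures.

5.45 Å

In a diamond cubic lattice, nearest neighbors lie along the body diagonal with √3·a = 8r.
a = 8r/√3 = 8 × 1.18 / 1.7321 = 5.45 Å.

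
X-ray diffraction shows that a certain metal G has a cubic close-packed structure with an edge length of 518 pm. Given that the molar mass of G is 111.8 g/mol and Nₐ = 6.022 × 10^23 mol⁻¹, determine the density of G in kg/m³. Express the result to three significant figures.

An FCC unit cell contains Z = 4 atoms.
Cell volume: a³ = (518 pm)³ = (5.180 × 10^-8 cm)³ = 1.390 × 10^-22 cm³.
ρ = Z·M/(N_A·a³) = 4 × 111.8 / (6.022 × 10²³ × 1.390 × 10^-22) = 5.343 g/cm³ = 5340 kg/m³.

5340 kg/m³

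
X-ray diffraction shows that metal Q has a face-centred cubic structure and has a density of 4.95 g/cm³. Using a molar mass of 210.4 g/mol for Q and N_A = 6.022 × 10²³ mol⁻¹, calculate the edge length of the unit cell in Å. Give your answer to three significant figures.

6.56 Å

With Z = 4 atoms per FCC cell, a³ = Z·M/(N_A·ρ) = 4 × 210.4 / (6.022 × 10²³ × 4.950 g/cm³) = 2.823 × 10^-22 cm³.
a = (2.823 × 10^-22)^(1/3) = 6.560 × 10^-8 cm = 6.56 Å.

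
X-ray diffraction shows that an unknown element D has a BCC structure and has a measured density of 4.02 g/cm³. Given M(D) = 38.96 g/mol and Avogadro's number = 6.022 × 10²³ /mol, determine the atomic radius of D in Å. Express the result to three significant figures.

For a BCC cell (Z = 2), a³ = Z·M/(N_A·ρ) = 2 × 38.96 / (6.022 × 10²³ × 4.020) = 3.219 × 10^-23 cm³, so a = 3.181 × 10^-8 cm = 3.181 Å.
Atoms touch along the body diagonal, so √3·a = 4r, so r = 0.4330 × a = 1.38 Å.

1.38 Å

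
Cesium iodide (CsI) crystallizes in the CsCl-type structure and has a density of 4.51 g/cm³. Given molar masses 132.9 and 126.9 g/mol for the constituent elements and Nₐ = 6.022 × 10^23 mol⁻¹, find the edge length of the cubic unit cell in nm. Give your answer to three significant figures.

0.457 nm

M(CsI) = 259.8 g/mol; Z = 1 formula unit per cell.
a³ = Z·M/(N_A·ρ) = 1 × 259.8 / (6.022 × 10²³ × 4.51) = 9.566 × 10^-23 cm³, so a = 4.573 × 10^-8 cm = 0.457 nm.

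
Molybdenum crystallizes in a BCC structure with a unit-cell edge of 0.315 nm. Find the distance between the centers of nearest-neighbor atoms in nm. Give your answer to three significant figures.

In a BCC structure, atoms touch along the body diagonal, so √3·a = 4r; the nearest-neighbor distance equals 2r = 0.8660·a.
d = 0.8660 × 0.315 = 0.273 nm.

0.273 nm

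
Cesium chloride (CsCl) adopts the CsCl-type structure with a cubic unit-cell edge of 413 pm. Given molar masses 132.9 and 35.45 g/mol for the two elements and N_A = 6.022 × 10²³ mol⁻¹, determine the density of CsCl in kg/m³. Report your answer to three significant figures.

3970 kg/m³

The CsCl-type structure contains Z = 1 formula unit per cell; M(CsCl) = 132.9 + 35.45 = 168.35 g/mol.
a³ = (4.130 × 10^-8 cm)³ = 7.044 × 10^-23 cm³.
ρ = 1 × 168.35 / (6.022 × 10²³ × 7.044 × 10^-23) = 3.968 g/cm³ = 3970 kg/m³.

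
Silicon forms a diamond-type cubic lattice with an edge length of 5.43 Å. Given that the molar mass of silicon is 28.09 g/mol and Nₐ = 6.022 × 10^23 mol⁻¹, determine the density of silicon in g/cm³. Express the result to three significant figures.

2.33 g/cm³

A diamond cubic unit cell contains Z = 8 atoms.
Cell volume: a³ = (5.43 Å)³ = (5.430 × 10^-8 cm)³ = 1.601 × 10^-22 cm³.
ρ = Z·M/(N_A·a³) = 8 × 28.09 / (6.022 × 10²³ × 1.601 × 10^-22) = 2.331 g/cm³.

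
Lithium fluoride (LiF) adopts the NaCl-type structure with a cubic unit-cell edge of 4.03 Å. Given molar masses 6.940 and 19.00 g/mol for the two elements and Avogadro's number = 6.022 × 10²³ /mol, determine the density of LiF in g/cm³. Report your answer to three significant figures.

The NaCl-type structure contains Z = 4 formula units per cell; M(LiF) = 6.940 + 19.00 = 25.94 g/mol.
a³ = (4.030 × 10^-8 cm)³ = 6.545 × 10^-23 cm³.
ρ = 4 × 25.94 / (6.022 × 10²³ × 6.545 × 10^-23) = 2.633 g/cm³.

2.63 g/cm³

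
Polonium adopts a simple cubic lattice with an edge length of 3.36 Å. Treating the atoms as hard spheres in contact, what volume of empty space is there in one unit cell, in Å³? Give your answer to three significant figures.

In a simple cubic lattice atoms touch along the cell edge, so a = 2r, so r = 0.5000a = 1.680 Å.
V_cell = a³ = 37.93 Å³; V_atoms = 1 × (4/3)πr³ = 19.86 Å³.
Empty space = 37.93 − 19.86 = 18.1 Å³.

18.1 Å³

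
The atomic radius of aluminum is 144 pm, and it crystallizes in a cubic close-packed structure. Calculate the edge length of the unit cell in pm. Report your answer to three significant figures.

407 pm

In an FCC lattice, atoms touch along the face diagonal, so √2·a = 4r.
a = 4r/√2 = 4 × 144 / 1.4142 = 407 pm.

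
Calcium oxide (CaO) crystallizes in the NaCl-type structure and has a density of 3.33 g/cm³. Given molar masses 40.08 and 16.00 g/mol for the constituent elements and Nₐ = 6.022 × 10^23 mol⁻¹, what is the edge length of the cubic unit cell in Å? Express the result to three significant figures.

4.82 Å

M(CaO) = 56.08 g/mol; Z = 4 formula units per cell.
a³ = Z·M/(N_A·ρ) = 4 × 56.08 / (6.022 × 10²³ × 3.33) = 1.119 × 10^-22 cm³, so a = 4.818 × 10^-8 cm = 4.82 Å.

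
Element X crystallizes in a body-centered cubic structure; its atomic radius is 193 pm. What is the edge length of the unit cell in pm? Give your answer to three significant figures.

446 pm

In a BCC lattice, atoms touch along the body diagonal, so √3·a = 4r.
a = 4r/√3 = 4 × 193 / 1.7321 = 446 pm.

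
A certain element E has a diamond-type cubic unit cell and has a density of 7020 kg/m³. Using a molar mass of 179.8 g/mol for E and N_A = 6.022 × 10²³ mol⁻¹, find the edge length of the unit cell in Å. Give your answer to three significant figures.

With Z = 8 atoms per diamond cubic cell, a³ = Z·M/(N_A·ρ) = 8 × 179.8 / (6.022 × 10²³ × 7.020 g/cm³) = 3.403 × 10^-22 cm³.
a = (3.403 × 10^-22)^(1/3) = 6.981 × 10^-8 cm = 6.98 Å.

6.98 Å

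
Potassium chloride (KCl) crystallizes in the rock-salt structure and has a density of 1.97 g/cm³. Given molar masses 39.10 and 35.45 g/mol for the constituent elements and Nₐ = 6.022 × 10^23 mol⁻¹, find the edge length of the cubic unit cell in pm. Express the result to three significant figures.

M(KCl) = 74.55 g/mol; Z = 4 formula units per cell.
a³ = Z·M/(N_A·ρ) = 4 × 74.55 / (6.022 × 10²³ × 1.97) = 2.514 × 10^-22 cm³, so a = 6.311 × 10^-8 cm = 631 pm.

631 pm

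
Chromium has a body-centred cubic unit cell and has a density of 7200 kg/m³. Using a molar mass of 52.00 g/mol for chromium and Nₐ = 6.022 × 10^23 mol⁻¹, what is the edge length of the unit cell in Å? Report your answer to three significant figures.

2.88 Å

With Z = 2 atoms per BCC cell, a³ = Z·M/(N_A·ρ) = 2 × 52.00 / (6.022 × 10²³ × 7.200 g/cm³) = 2.399 × 10^-23 cm³.
a = (2.399 × 10^-23)^(1/3) = 2.884 × 10^-8 cm = 2.88 Å.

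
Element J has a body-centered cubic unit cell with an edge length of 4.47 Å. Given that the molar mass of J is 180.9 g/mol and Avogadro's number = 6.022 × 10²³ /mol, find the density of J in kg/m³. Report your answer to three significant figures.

6730 kg/m³

A BCC unit cell contains Z = 2 atoms.
Cell volume: a³ = (4.47 Å)³ = (4.470 × 10^-8 cm)³ = 8.931 × 10^-23 cm³.
ρ = Z·M/(N_A·a³) = 2 × 180.9 / (6.022 × 10²³ × 8.931 × 10^-23) = 6.727 g/cm³ = 6730 kg/m³.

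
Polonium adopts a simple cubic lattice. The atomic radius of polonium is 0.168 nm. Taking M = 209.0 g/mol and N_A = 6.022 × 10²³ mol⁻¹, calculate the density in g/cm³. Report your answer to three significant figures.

9.15 g/cm³

In a simple cubic lattice, atoms touch along the cell edge, so a = 2r, giving a = 0.3360 nm = 3.360 × 10^-8 cm.
With Z = 1, ρ = Z·M/(N_A·a³) = 1 × 209.0 / (6.022 × 10²³ × 3.793 × 10^-23) = 9.149 g/cm³.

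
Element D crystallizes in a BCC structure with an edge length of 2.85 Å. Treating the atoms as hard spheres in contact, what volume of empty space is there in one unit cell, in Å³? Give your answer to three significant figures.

In a BCC lattice atoms touch along the body diagonal, so √3·a = 4r, so r = 0.4330a = 1.234 Å.
V_cell = a³ = 23.15 Å³; V_atoms = 2 × (4/3)πr³ = 15.75 Å³.
Empty space = 23.15 − 15.75 = 7.40 Å³.

7.40 Å³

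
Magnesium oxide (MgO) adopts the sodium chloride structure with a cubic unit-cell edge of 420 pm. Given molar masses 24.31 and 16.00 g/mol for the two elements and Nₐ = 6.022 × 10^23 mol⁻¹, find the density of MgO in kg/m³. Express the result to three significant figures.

3610 kg/m³

The sodium chloride structure contains Z = 4 formula units per cell; M(MgO) = 24.31 + 16.00 = 40.31 g/mol.
a³ = (4.200 × 10^-8 cm)³ = 7.409 × 10^-23 cm³.
ρ = 4 × 40.31 / (6.022 × 10²³ × 7.409 × 10^-23) = 3.614 g/cm³ = 3610 kg/m³.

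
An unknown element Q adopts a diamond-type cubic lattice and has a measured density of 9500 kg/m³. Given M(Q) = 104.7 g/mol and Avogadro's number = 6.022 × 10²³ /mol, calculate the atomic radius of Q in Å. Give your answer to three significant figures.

1.14 Å

For a diamond cubic cell (Z = 8), a³ = Z·M/(N_A·ρ) = 8 × 104.7 / (6.022 × 10²³ × 9.500) = 1.464 × 10^-22 cm³, so a = 5.271 × 10^-8 cm = 5.271 Å.
Nearest neighbors lie along the body diagonal with √3·a = 8r, so r = 0.2165 × a = 1.14 Å.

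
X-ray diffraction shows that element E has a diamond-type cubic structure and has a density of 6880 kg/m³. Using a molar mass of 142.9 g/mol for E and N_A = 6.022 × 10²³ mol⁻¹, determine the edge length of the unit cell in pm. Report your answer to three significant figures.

651 pm

With Z = 8 atoms per diamond cubic cell, a³ = Z·M/(N_A·ρ) = 8 × 142.9 / (6.022 × 10²³ × 6.880 g/cm³) = 2.759 × 10^-22 cm³.
a = (2.759 × 10^-22)^(1/3) = 6.510 × 10^-8 cm = 651 pm.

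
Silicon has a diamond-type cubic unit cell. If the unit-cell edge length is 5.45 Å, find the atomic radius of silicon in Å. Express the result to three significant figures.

1.18 Å

In a diamond cubic lattice, nearest neighbors lie along the body diagonal with √3·a = 8r.
r = √3·a/8 = 1.7321 × 5.45 / 8 = 1.18 Å.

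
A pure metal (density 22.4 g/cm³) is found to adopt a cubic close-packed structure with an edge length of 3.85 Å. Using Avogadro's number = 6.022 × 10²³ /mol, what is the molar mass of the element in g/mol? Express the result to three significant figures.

192 g/mol

An FCC cell has Z = 4 atoms; a = 3.850 × 10^-8 cm.
M = ρ·N_A·a³/Z = 22.4 × 6.022 × 10²³ × 5.707 × 10^-23 / 4 = 192 g/mol.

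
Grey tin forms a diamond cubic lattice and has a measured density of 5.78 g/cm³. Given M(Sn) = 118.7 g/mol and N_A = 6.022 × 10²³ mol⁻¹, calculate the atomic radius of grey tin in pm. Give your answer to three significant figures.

140 pm

For a diamond cubic cell (Z = 8), a³ = Z·M/(N_A·ρ) = 8 × 118.7 / (6.022 × 10²³ × 5.780) = 2.728 × 10^-22 cm³, so a = 6.486 × 10^-8 cm = 648.6 pm.
Nearest neighbors lie along the body diagonal with √3·a = 8r, so r = 0.2165 × a = 140 pm.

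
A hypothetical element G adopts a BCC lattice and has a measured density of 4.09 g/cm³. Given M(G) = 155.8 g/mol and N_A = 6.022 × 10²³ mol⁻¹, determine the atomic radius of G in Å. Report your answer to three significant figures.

For a BCC cell (Z = 2), a³ = Z·M/(N_A·ρ) = 2 × 155.8 / (6.022 × 10²³ × 4.090) = 1.265 × 10^-22 cm³, so a = 5.020 × 10^-8 cm = 5.020 Å.
Atoms touch along the body diagonal, so √3·a = 4r, so r = 0.4330 × a = 2.17 Å.

2.17 Å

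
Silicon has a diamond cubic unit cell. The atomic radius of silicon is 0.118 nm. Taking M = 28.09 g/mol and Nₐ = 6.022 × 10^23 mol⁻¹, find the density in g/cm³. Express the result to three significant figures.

In a diamond cubic lattice, nearest neighbors lie along the body diagonal with √3·a = 8r, giving a = 0.5450 nm = 5.450 × 10^-8 cm.
With Z = 8, ρ = Z·M/(N_A·a³) = 8 × 28.09 / (6.022 × 10²³ × 1.619 × 10^-22) = 2.305 g/cm³.

2.30 g/cm³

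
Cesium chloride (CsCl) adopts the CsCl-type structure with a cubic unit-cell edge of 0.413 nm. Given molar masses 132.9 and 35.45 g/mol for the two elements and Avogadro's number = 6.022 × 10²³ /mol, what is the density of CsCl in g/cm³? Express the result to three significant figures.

The CsCl-type structure contains Z = 1 formula unit per cell; M(CsCl) = 132.9 + 35.45 = 168.35 g/mol.
a³ = (4.130 × 10^-8 cm)³ = 7.044 × 10^-23 cm³.
ρ = 1 × 168.35 / (6.022 × 10²³ × 7.044 × 10^-23) = 3.968 g/cm³.

3.97 g/cm³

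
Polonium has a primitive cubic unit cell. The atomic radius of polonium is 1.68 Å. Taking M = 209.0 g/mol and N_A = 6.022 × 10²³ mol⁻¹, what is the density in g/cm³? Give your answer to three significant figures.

9.15 g/cm³

In a simple cubic lattice, atoms touch along the cell edge, so a = 2r, giving a = 3.360 Å = 3.360 × 10^-8 cm.
With Z = 1, ρ = Z·M/(N_A·a³) = 1 × 209.0 / (6.022 × 10²³ × 3.793 × 10^-23) = 9.149 g/cm³.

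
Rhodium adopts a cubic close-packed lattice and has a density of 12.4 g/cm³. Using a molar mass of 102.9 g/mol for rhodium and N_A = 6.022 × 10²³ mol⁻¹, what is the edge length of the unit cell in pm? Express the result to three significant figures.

381 pm

With Z = 4 atoms per FCC cell, a³ = Z·M/(N_A·ρ) = 4 × 102.9 / (6.022 × 10²³ × 12.40 g/cm³) = 5.512 × 10^-23 cm³.
a = (5.512 × 10^-23)^(1/3) = 3.806 × 10^-8 cm = 381 pm.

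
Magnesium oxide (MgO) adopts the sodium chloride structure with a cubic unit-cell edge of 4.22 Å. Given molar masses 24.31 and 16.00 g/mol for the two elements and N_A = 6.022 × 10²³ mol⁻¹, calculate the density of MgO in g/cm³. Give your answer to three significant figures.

3.56 g/cm³

The sodium chloride structure contains Z = 4 formula units per cell; M(MgO) = 24.31 + 16.00 = 40.31 g/mol.
a³ = (4.220 × 10^-8 cm)³ = 7.515 × 10^-23 cm³.
ρ = 4 × 40.31 / (6.022 × 10²³ × 7.515 × 10^-23) = 3.563 g/cm³.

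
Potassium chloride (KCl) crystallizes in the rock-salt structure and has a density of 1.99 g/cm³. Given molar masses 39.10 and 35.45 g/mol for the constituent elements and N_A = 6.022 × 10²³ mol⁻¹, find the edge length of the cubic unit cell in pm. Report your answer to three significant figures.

629 pm

M(KCl) = 74.55 g/mol; Z = 4 formula units per cell.
a³ = Z·M/(N_A·ρ) = 4 × 74.55 / (6.022 × 10²³ × 1.99) = 2.488 × 10^-22 cm³, so a = 6.290 × 10^-8 cm = 629 pm.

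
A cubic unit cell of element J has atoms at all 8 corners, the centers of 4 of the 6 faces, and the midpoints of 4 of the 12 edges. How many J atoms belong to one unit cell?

Corner atoms are shared by 8 cells (1/8 each), face atoms by 2 (1/2 each), edge atoms by 4 (1/4 each).
Net atoms = 8 × 1/8 + 4 × 1/2 + 4 × 1/4 = 1 + 2 + 1 = 4.

4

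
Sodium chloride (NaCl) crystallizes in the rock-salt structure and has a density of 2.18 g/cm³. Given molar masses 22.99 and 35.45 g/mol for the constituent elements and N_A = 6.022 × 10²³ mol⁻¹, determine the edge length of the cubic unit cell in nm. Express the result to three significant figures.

M(NaCl) = 58.44 g/mol; Z = 4 formula units per cell.
a³ = Z·M/(N_A·ρ) = 4 × 58.44 / (6.022 × 10²³ × 2.18) = 1.781 × 10^-22 cm³, so a = 5.626 × 10^-8 cm = 0.563 nm.

0.563 nm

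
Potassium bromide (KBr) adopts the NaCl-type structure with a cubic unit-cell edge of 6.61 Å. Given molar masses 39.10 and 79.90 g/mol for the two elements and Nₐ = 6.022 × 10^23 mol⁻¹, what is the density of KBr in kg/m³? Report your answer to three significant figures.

The NaCl-type structure contains Z = 4 formula units per cell; M(KBr) = 39.10 + 79.90 = 119.0 g/mol.
a³ = (6.610 × 10^-8 cm)³ = 2.888 × 10^-22 cm³.
ρ = 4 × 119.0 / (6.022 × 10²³ × 2.888 × 10^-22) = 2.737 g/cm³ = 2740 kg/m³.

2740 kg/m³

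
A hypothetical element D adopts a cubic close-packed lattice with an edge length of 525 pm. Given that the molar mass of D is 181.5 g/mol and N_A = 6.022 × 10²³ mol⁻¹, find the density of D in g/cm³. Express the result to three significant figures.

An FCC unit cell contains Z = 4 atoms.
Cell volume: a³ = (525 pm)³ = (5.250 × 10^-8 cm)³ = 1.447 × 10^-22 cm³.
ρ = Z·M/(N_A·a³) = 4 × 181.5 / (6.022 × 10²³ × 1.447 × 10^-22) = 8.331 g/cm³.

8.33 g/cm³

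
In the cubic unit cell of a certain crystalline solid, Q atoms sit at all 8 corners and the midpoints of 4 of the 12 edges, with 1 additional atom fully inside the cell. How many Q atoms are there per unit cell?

Corner atoms are shared by 8 cells (1/8 each), edge atoms by 4 (1/4 each), interior atoms are unshared.
Net atoms = 8 × 1/8 + 4 × 1/4 + 1 = 1 + 1 + 1 = 3.

3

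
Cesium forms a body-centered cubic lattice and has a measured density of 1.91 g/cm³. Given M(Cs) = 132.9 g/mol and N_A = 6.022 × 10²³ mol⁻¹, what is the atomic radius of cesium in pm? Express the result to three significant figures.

For a BCC cell (Z = 2), a³ = Z·M/(N_A·ρ) = 2 × 132.9 / (6.022 × 10²³ × 1.910) = 2.311 × 10^-22 cm³, so a = 6.137 × 10^-8 cm = 613.7 pm.
Atoms touch along the body diagonal, so √3·a = 4r, so r = 0.4330 × a = 266 pm.

266 pm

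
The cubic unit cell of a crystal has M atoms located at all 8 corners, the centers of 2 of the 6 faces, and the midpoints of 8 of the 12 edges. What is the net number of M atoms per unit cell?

Corner atoms are shared by 8 cells (1/8 each), face atoms by 2 (1/2 each), edge atoms by 4 (1/4 each).
Net atoms = 8 × 1/8 + 2 × 1/2 + 8 × 1/4 = 1 + 1 + 2 = 4.

4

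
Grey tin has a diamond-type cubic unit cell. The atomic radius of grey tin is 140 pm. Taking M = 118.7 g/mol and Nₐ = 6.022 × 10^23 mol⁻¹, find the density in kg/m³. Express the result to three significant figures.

5830 kg/m³

In a diamond cubic lattice, nearest neighbors lie along the body diagonal with √3·a = 8r, giving a = 646.6 pm = 6.466 × 10^-8 cm.
With Z = 8, ρ = Z·M/(N_A·a³) = 8 × 118.7 / (6.022 × 10²³ × 2.704 × 10^-22) = 5.832 g/cm³ = 5830 kg/m³.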